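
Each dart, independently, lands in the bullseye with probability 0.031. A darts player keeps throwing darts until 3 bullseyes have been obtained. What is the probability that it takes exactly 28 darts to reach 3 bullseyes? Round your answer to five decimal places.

Y = trial on which the third success occurs; negative binomial, r=3, p=0.031.
P(Y=28) = C(27,2) · p^3 · (1−p)^25
= 351 · 2.9791e-05 · 0.45509 = 0.0047587

0.00476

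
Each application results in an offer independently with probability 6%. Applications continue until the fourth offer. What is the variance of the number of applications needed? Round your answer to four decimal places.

1044.4444

Y = total applications until the fourth success; negative binomial with r=4, p=0.06.
Var(Y) = r(1−p)/p² = 4·0.94 / 0.06² = 1044.444444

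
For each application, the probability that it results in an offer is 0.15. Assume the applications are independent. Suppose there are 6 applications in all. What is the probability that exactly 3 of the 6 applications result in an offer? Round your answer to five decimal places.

0.04145

X ~ Binomial(n=6, p=0.15).
P(X=3) = C(6,3) · p^3 · (1−p)^3
= 20 · 0.003375 · 0.61413 = 0.0414534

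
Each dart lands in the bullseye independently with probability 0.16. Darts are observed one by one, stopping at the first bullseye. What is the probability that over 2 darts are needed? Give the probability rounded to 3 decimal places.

0.706

Y = number of darts to the first success; geometric, p = 0.16.
P(Y > 2) = P(first 2 all fail) = (1−p)^2 = 0.70560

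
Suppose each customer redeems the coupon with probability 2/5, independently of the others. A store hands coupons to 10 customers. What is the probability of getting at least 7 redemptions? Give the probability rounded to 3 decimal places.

0.055

X ~ Binomial(10, 0.40); P(X ≥ 7) = Σ C(10,k) p^k (1−p)^(10−k) over k:
  k=7: C(10,7)·0.40^7·0.60^3 = 0.04247
  k=8: C(10,8)·0.40^8·0.60^2 = 0.01062
  k=9: C(10,9)·0.40^9·0.60^1 = 0.00157
  k=10: C(10,10)·0.40^10·0.60^0 = 0.00010
Total = 0.05476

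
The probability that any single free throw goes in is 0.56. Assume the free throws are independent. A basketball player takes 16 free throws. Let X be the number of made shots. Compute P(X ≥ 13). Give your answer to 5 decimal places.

0.03361

X ~ Binomial(16, 0.56); P(X ≥ 13) = Σ C(16,k) p^k (1−p)^(16−k) over k:
  k=13: C(16,13)·0.56^13·0.44^3 = 0.0254092
  k=14: C(16,14)·0.56^14·0.44^2 = 0.0069298
  k=15: C(16,15)·0.56^15·0.44^1 = 0.0011760
  k=16: C(16,16)·0.56^16·0.44^0 = 0.0000935
Total = 0.0336084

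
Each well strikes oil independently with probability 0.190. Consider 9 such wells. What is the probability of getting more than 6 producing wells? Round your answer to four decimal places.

0.0002

X ~ Binomial(9, 0.19); P(X ≥ 7) = Σ C(9,k) p^k (1−p)^(9−k) over k:
  k=7: C(9,7)·0.19^7·0.81^2 = 0.000211
  k=8: C(9,8)·0.19^8·0.81^1 = 0.000012
  k=9: C(9,9)·0.19^9·0.81^0 = 0.000000
Total = 0.000224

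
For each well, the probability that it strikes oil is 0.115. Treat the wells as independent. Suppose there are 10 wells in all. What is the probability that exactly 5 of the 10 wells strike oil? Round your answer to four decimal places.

0.0028

X ~ Binomial(n=10, p=0.115).
P(X=5) = C(10,5) · p^5 · (1−p)^5
= 252 · 2.0114e-05 · 0.5429 = 0.002752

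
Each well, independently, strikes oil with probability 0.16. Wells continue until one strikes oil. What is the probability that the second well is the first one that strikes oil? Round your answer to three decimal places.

0.134

Geometric (trials to first success), p = 0.16.
P(Y = 2) = (1−p)^1 · p = 0.84 · 0.16 = 0.13440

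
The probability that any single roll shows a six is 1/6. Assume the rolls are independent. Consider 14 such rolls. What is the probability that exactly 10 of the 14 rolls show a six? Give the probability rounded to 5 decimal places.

0.00001

X ~ Binomial(n=14, p=0.166667).
P(X=10) = C(14,10) · p^10 · (1−p)^4
= 1001 · 1.6538e-08 · 0.48225 = 0.0000080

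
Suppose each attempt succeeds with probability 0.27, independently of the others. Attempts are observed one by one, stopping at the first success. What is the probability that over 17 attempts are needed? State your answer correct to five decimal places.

Y = number of attempts to the first success; geometric, p = 0.27.
P(Y > 17) = P(first 17 all fail) = (1−p)^17 = 0.0047478

0.00475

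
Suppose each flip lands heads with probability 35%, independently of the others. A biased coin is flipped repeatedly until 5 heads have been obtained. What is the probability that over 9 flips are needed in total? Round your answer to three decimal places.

Needing more than 9 flips ⇔ fewer than 5 successes in the first 9. With X ~ Binomial(9, 0.35), P(Y > 9) = P(X ≤ 4).
  k=0: C(9,0)·0.35^0·0.65^9 = 0.02071
  k=1: C(9,1)·0.35^1·0.65^8 = 0.10037
  k=2: C(9,2)·0.35^2·0.65^7 = 0.21619
  k=3: C(9,3)·0.35^3·0.65^6 = 0.27162
  k=4: C(9,4)·0.35^4·0.65^5 = 0.21939
P(X ≤ 4) = 0.82828

0.828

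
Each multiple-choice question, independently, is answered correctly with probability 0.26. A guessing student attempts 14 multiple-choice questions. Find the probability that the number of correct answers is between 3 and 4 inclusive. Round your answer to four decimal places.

0.4584

X ~ Binomial(14, 0.26); P(3 ≤ X ≤ 4) = Σ C(14,k) p^k (1−p)^(14−k) over k:
  k=3: C(14,3)·0.26^3·0.74^11 = 0.233115
  k=4: C(14,4)·0.26^4·0.74^10 = 0.225240
Total = 0.458355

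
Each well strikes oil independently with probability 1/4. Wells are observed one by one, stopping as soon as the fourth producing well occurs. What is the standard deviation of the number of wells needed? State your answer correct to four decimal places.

6.9282

Y = total wells until the fourth success; negative binomial with r=4, p=0.25.
SD(Y) = √[r(1−p)/p²] = √(48.000000) = 6.928203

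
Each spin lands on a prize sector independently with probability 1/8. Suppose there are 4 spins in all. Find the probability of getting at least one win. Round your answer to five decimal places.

0.41382

P(at least one) = 1 − P(none) = 1 − (1 − 0.125)^4
= 1 − 0.5861816 = 0.4138184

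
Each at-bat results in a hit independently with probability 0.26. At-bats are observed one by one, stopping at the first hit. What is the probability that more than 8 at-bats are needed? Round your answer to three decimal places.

Y = number of at-bats to the first success; geometric, p = 0.26.
P(Y > 8) = P(first 8 all fail) = (1−p)^8 = 0.08992

0.090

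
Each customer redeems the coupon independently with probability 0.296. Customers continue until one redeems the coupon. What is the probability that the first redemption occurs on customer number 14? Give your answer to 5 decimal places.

Geometric (trials to first success), p = 0.296.
P(Y = 14) = (1−p)^13 · p = 0.010434 · 0.296 = 0.0030884

0.00309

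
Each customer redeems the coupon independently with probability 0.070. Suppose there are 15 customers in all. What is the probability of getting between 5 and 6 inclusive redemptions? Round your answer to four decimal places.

0.0027

X ~ Binomial(15, 0.07); P(5 ≤ X ≤ 6) = Σ C(15,k) p^k (1−p)^(15−k) over k:
  k=5: C(15,5)·0.07^5·0.93^10 = 0.002443
  k=6: C(15,6)·0.07^6·0.93^9 = 0.000306
Total = 0.002749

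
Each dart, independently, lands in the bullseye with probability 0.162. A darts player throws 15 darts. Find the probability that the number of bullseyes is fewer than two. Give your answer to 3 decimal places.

X ~ Binomial(15, 0.162); P(X ≤ 1) = Σ C(15,k) p^k (1−p)^(15−k) over k:
  k=0: C(15,0)·0.162^0·0.838^15 = 0.07058
  k=1: C(15,1)·0.162^1·0.838^14 = 0.20466
Total = 0.27523

0.275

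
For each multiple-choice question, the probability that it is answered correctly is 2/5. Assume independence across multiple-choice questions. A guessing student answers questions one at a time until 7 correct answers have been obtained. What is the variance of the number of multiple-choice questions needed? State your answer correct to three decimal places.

Y = total multiple-choice questions until the seventh success; negative binomial with r=7, p=0.40.
Var(Y) = r(1−p)/p² = 7·0.60 / 0.40² = 26.25000

26.250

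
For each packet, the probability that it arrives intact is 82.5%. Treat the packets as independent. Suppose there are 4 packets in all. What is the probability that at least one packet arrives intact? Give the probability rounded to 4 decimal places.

0.9991

P(at least one) = 1 − P(none) = 1 − (1 − 0.825)^4
= 1 − 0.000938 = 0.999062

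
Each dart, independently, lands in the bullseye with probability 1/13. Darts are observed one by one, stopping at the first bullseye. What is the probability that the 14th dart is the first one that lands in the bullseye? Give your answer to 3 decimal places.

0.027

Geometric (trials to first success), p = 0.076923.
P(Y = 14) = (1−p)^13 · p = 0.35326 · 0.076923 = 0.02717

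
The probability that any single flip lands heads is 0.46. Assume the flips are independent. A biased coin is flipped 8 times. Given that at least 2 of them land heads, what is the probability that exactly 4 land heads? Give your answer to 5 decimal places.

0.28246

X ~ Binomial(8, 0.46). Want P(X=4 | X≥2) = P(X=4) / P(X≥2).
P(X=4) = C(8,4)·0.46^4·0.54^4 = 0.2665044
P(X≥2) = 1 − 0.0072302 − 0.0492724 = 0.9434974
Ratio = 0.2665044 / 0.9434974 = 0.2824644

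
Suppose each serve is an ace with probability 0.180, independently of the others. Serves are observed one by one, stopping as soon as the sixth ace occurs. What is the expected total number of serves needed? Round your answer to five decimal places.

33.33333

Y = total serves until the sixth success; negative binomial with r=6, p=0.18.
E[Y] = r / p = 6 / 0.18 = 33.3333333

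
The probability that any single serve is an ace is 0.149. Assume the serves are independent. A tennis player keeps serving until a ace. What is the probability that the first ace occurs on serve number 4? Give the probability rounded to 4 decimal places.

Geometric (trials to first success), p = 0.149.
P(Y = 4) = (1−p)^3 · p = 0.6163 · 0.149 = 0.091828

0.0918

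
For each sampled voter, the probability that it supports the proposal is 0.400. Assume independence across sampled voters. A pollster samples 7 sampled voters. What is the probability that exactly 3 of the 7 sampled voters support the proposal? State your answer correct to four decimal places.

X ~ Binomial(n=7, p=0.40).
P(X=3) = C(7,3) · p^3 · (1−p)^4
= 35 · 0.064 · 0.1296 = 0.290304

0.2903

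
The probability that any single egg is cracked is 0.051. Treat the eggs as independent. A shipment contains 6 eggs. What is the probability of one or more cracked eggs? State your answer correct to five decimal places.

0.26954

P(at least one) = 1 − P(none) = 1 − (1 − 0.051)^6
= 1 − 0.7304614 = 0.2695386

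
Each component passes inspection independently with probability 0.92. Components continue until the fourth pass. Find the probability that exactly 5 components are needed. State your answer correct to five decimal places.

0.22925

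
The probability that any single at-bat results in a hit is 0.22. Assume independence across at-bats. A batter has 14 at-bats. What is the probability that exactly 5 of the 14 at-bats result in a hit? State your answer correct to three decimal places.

0.110

X ~ Binomial(n=14, p=0.22).
P(X=5) = C(14,5) · p^5 · (1−p)^9
= 2002 · 0.00051536 · 0.10687 = 0.11026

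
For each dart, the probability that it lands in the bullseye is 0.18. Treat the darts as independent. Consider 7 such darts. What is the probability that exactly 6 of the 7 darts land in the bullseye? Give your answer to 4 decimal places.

0.0002

X ~ Binomial(n=7, p=0.18).
P(X=6) = C(7,6) · p^6 · (1−p)^1
= 7 · 3.4012e-05 · 0.82 = 0.000195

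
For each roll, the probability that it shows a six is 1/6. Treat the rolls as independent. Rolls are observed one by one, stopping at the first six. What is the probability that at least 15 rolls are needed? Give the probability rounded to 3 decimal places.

0.078

Y = number of rolls to the first success; geometric, p = 0.166667.
P(Y > 14) = P(first 14 all fail) = (1−p)^14 = 0.07789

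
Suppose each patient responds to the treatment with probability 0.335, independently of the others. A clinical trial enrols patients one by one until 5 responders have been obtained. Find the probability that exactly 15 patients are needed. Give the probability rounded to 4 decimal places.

Y = trial on which the fifth success occurs; negative binomial, r=5, p=0.335.
P(Y=15) = C(14,4) · p^5 · (1−p)^10
= 1001 · 0.0042191 · 0.016913 = 0.071429

0.0714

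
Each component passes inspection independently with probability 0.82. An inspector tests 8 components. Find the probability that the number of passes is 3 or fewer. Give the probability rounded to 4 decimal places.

0.0065

X ~ Binomial(8, 0.82); P(X ≤ 3) = Σ C(8,k) p^k (1−p)^(8−k) over k:
  k=0: C(8,0)·0.82^0·0.18^8 = 0.000001
  k=1: C(8,1)·0.82^1·0.18^7 = 0.000040
  k=2: C(8,2)·0.82^2·0.18^6 = 0.000640
  k=3: C(8,3)·0.82^3·0.18^5 = 0.005834
Total = 0.006516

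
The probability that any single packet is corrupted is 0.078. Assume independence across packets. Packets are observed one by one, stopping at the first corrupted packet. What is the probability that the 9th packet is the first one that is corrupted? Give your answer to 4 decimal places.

Geometric (trials to first success), p = 0.078.
P(Y = 9) = (1−p)^8 · p = 0.52221 · 0.078 = 0.040733

0.0407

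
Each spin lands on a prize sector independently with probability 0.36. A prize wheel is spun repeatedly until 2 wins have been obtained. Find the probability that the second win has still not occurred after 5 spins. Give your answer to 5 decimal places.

0.40936

Needing more than 5 spins ⇔ fewer than 2 successes in the first 5. With X ~ Binomial(5, 0.36), P(Y > 5) = P(X ≤ 1).
  k=0: C(5,0)·0.36^0·0.64^5 = 0.1073742
  k=1: C(5,1)·0.36^1·0.64^4 = 0.3019899
P(X ≤ 1) = 0.4093641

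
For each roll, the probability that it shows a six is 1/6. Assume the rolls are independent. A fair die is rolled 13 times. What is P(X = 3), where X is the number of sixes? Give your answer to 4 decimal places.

X ~ Binomial(n=13, p=0.166667).
P(X=3) = C(13,3) · p^3 · (1−p)^10
= 286 · 0.0046296 · 0.16151 = 0.213845

0.2138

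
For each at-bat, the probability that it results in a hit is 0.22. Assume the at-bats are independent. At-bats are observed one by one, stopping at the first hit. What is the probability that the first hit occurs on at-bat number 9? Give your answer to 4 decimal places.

Geometric (trials to first success), p = 0.22.
P(Y = 9) = (1−p)^8 · p = 0.13701 · 0.22 = 0.030143

0.0301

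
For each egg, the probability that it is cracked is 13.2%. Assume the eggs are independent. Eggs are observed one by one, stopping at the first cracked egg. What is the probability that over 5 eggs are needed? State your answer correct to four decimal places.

0.4927

Y = number of eggs to the first success; geometric, p = 0.132.
P(Y > 5) = P(first 5 all fail) = (1−p)^5 = 0.492718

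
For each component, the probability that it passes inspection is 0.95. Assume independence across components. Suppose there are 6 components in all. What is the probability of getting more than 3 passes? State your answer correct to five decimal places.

X ~ Binomial(6, 0.95); P(X ≥ 4) = Σ C(6,k) p^k (1−p)^(6−k) over k:
  k=4: C(6,4)·0.95^4·0.05^2 = 0.0305440
  k=5: C(6,5)·0.95^5·0.05^1 = 0.2321343
  k=6: C(6,6)·0.95^6·0.05^0 = 0.7350919
Total = 0.9977702

0.99777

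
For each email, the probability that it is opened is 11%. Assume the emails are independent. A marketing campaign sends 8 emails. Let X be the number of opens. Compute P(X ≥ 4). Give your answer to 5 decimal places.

X ~ Binomial(8, 0.11); P(X ≥ 4) = Σ C(8,k) p^k (1−p)^(8−k) over k:
  k=4: C(8,4)·0.11^4·0.89^4 = 0.0064303
  k=5: C(8,5)·0.11^5·0.89^3 = 0.0006358
  k=6: C(8,6)·0.11^6·0.89^2 = 0.0000393
  k=7: C(8,7)·0.11^7·0.89^1 = 0.0000014
  k=8: C(8,8)·0.11^8·0.89^0 = 0.0000000
Total = 0.0071068

0.00711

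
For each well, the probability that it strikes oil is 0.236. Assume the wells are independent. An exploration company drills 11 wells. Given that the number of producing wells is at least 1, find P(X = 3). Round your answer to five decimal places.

X ~ Binomial(11, 0.236). Want P(X=3 | X≥1) = P(X=3) / P(X≥1).
P(X=3) = C(11,3)·0.236^3·0.764^8 = 0.2517485
P(X≥1) = 1 − 0.0517639 = 0.9482361
Ratio = 0.2517485 / 0.9482361 = 0.2654913

0.26549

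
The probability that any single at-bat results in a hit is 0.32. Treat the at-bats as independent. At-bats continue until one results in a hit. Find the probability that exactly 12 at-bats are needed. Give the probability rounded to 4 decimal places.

0.0046

Geometric (trials to first success), p = 0.32.
P(Y = 12) = (1−p)^11 · p = 0.014375 · 0.32 = 0.004600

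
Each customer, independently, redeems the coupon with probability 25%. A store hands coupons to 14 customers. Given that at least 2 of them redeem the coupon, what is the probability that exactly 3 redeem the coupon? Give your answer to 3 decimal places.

X ~ Binomial(14, 0.25). Want P(X=3 | X≥2) = P(X=3) / P(X≥2).
P(X=3) = C(14,3)·0.25^3·0.75^11 = 0.24021
P(X≥2) = 1 − 0.01782 − 0.08315 = 0.89903
Ratio = 0.24021 / 0.89903 = 0.26719

0.267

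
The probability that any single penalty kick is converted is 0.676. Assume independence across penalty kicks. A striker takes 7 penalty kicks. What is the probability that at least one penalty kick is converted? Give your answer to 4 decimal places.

0.9996

P(at least one) = 1 − P(none) = 1 − (1 − 0.676)^7
= 1 − 0.000375 = 0.999625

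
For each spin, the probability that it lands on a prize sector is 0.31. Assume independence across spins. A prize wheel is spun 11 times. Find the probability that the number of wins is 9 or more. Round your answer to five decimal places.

X ~ Binomial(11, 0.31); P(X ≥ 9) = Σ C(11,k) p^k (1−p)^(11−k) over k:
  k=9: C(11,9)·0.31^9·0.69^2 = 0.0006923
  k=10: C(11,10)·0.31^10·0.69^1 = 0.0000622
  k=11: C(11,11)·0.31^11·0.69^0 = 0.0000025
Total = 0.0007571

0.00076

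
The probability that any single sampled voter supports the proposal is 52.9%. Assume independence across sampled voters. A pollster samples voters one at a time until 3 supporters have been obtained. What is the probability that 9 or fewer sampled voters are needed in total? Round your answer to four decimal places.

0.9355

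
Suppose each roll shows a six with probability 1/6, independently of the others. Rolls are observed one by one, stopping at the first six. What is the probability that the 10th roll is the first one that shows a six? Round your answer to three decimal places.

Geometric (trials to first success), p = 0.166667.
P(Y = 10) = (1−p)^9 · p = 0.19381 · 0.166667 = 0.03230

0.032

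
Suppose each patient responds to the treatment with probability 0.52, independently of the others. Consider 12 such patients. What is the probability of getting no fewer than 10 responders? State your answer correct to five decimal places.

X ~ Binomial(12, 0.52); P(X ≥ 10) = Σ C(12,k) p^k (1−p)^(12−k) over k:
  k=10: C(12,10)·0.52^10·0.48^2 = 0.0219816
  k=11: C(12,11)·0.52^11·0.48^1 = 0.0043297
  k=12: C(12,12)·0.52^12·0.48^0 = 0.0003909
Total = 0.0267022

0.02670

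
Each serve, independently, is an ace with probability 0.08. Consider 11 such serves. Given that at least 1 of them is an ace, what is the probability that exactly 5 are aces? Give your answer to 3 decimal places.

X ~ Binomial(11, 0.08). Want P(X=5 | X≥1) = P(X=5) / P(X≥1).
P(X=5) = C(11,5)·0.08^5·0.92^6 = 0.00092
P(X≥1) = 1 − 0.39964 = 0.60036
Ratio = 0.00092 / 0.60036 = 0.00153

0.002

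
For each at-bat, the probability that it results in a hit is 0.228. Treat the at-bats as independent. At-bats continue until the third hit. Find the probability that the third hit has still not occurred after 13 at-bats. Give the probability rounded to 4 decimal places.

0.4028

Needing more than 13 at-bats ⇔ fewer than 3 successes in the first 13. With X ~ Binomial(13, 0.228), P(Y > 13) = P(X ≤ 2).
  k=0: C(13,0)·0.228^0·0.772^13 = 0.034596
  k=1: C(13,1)·0.228^1·0.772^12 = 0.132827
  k=2: C(13,2)·0.228^2·0.772^11 = 0.235372
P(X ≤ 2) = 0.402795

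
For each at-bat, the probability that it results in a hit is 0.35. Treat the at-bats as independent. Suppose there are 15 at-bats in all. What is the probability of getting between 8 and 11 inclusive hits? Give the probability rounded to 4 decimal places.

X ~ Binomial(15, 0.35); P(8 ≤ X ≤ 11) = Σ C(15,k) p^k (1−p)^(15−k) over k:
  k=8: C(15,8)·0.35^8·0.65^7 = 0.071037
  k=9: C(15,9)·0.35^9·0.65^6 = 0.029751
  k=10: C(15,10)·0.35^10·0.65^5 = 0.009612
  k=11: C(15,11)·0.35^11·0.65^4 = 0.002353
Total = 0.112752

0.1128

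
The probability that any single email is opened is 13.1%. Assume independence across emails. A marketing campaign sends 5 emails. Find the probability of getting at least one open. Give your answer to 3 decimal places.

P(at least one) = 1 − P(none) = 1 − (1 − 0.131)^5
= 1 − 0.49556 = 0.50444

0.504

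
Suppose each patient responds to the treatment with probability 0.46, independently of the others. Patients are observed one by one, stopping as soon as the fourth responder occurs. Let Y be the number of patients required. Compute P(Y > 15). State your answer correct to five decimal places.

Needing more than 15 patients ⇔ fewer than 4 successes in the first 15. With X ~ Binomial(15, 0.46), P(Y > 15) = P(X ≤ 3).
  k=0: C(15,0)·0.46^0·0.54^15 = 0.0000968
  k=1: C(15,1)·0.46^1·0.54^14 = 0.0012370
  k=2: C(15,2)·0.46^2·0.54^13 = 0.0073760
  k=3: C(15,3)·0.46^3·0.54^12 = 0.0272276
P(X ≤ 3) = 0.0359375

0.03594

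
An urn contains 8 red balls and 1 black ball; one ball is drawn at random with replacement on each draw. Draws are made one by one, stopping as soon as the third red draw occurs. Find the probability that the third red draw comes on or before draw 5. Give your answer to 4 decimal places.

Finishing within 5 draws ⇔ at least 3 successes in the first 5. With X ~ Binomial(5, 0.888889), P(Y ≤ 5) = 1 − P(X ≤ 2).
  k=0: C(5,0)·0.888889^0·0.111111^5 = 0.000017
  k=1: C(5,1)·0.888889^1·0.111111^4 = 0.000677
  k=2: C(5,2)·0.888889^2·0.111111^3 = 0.010838
1 − 0.011533 = 0.988467

0.9885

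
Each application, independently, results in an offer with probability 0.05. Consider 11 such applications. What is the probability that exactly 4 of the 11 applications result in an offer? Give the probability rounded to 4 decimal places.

0.0014

X ~ Binomial(n=11, p=0.05).
P(X=4) = C(11,4) · p^4 · (1−p)^7
= 330 · 6.25e-06 · 0.69834 = 0.001440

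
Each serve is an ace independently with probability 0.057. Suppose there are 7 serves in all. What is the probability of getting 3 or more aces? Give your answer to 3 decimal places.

X ~ Binomial(7, 0.057); P(X ≥ 3) = Σ C(7,k) p^k (1−p)^(7−k) over k:
  k=3: C(7,3)·0.057^3·0.943^4 = 0.00513
  k=4: C(7,4)·0.057^4·0.943^3 = 0.00031
  k=5: C(7,5)·0.057^5·0.943^2 = 0.00001
  k=6: C(7,6)·0.057^6·0.943^1 = 0.00000
  k=7: C(7,7)·0.057^7·0.943^0 = 0.00000
Total = 0.00545

0.005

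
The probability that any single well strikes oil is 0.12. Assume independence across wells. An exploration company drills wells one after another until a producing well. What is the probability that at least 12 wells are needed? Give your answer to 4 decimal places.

Y = number of wells to the first success; geometric, p = 0.12.
P(Y > 11) = P(first 11 all fail) = (1−p)^11 = 0.245081

0.2451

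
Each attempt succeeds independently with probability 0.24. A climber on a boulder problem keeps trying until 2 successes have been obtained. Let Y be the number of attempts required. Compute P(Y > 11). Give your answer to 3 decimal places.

0.219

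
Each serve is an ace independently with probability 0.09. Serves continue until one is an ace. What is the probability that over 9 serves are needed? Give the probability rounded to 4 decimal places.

Y = number of serves to the first success; geometric, p = 0.09.
P(Y > 9) = P(first 9 all fail) = (1−p)^9 = 0.427930

0.4279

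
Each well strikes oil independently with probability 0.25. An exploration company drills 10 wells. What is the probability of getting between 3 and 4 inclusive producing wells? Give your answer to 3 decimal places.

0.396

X ~ Binomial(10, 0.25); P(3 ≤ X ≤ 4) = Σ C(10,k) p^k (1−p)^(10−k) over k:
  k=3: C(10,3)·0.25^3·0.75^7 = 0.25028
  k=4: C(10,4)·0.25^4·0.75^6 = 0.14600
Total = 0.39628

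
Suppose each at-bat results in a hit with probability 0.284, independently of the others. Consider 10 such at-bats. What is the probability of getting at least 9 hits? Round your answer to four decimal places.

0.0001

X ~ Binomial(10, 0.284); P(X ≥ 9) = Σ C(10,k) p^k (1−p)^(10−k) over k:
  k=9: C(10,9)·0.284^9·0.716^1 = 0.000086
  k=10: C(10,10)·0.284^10·0.716^0 = 0.000003
Total = 0.000089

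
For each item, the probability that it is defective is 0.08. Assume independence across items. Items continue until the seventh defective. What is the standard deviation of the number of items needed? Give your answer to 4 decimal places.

31.7214

Y = total items until the seventh success; negative binomial with r=7, p=0.08.
SD(Y) = √[r(1−p)/p²] = √(1006.250000) = 31.721444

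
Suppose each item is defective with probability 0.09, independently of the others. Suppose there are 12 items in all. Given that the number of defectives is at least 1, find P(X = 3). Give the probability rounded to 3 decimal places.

0.101

X ~ Binomial(12, 0.09). Want P(X=3 | X≥1) = P(X=3) / P(X≥1).
P(X=3) = C(12,3)·0.09^3·0.91^9 = 0.06863
P(X≥1) = 1 − 0.32248 = 0.67752
Ratio = 0.06863 / 0.67752 = 0.10130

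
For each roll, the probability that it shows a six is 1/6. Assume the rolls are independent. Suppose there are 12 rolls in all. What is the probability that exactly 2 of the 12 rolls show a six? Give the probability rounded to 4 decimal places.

X ~ Binomial(n=12, p=0.166667).
P(X=2) = C(12,2) · p^2 · (1−p)^10
= 66 · 0.027778 · 0.16151 = 0.296094

0.2961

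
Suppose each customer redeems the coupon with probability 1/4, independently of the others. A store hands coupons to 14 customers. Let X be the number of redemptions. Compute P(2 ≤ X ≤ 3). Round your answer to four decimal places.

0.4204

X ~ Binomial(14, 0.25); P(2 ≤ X ≤ 3) = Σ C(14,k) p^k (1−p)^(14−k) over k:
  k=2: C(14,2)·0.25^2·0.75^12 = 0.180159
  k=3: C(14,3)·0.25^3·0.75^11 = 0.240212
Total = 0.420372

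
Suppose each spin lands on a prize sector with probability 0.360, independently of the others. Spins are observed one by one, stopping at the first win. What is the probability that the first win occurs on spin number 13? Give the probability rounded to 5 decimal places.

Geometric (trials to first success), p = 0.36.
P(Y = 13) = (1−p)^12 · p = 0.0047224 · 0.36 = 0.0017001

0.00170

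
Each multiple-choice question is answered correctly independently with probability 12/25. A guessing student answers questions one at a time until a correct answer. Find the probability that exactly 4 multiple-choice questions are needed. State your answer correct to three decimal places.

0.067

Geometric (trials to first success), p = 0.48.
P(Y = 4) = (1−p)^3 · p = 0.14061 · 0.48 = 0.06749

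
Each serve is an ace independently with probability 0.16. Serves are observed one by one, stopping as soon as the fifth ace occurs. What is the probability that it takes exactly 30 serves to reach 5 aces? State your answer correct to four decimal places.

Y = trial on which the fifth success occurs; negative binomial, r=5, p=0.16.
P(Y=30) = C(29,4) · p^5 · (1−p)^25
= 23751 · 0.00010486 · 0.012793 = 0.031861

0.0319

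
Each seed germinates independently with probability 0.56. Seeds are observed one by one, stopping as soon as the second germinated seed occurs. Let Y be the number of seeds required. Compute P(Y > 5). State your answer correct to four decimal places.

Needing more than 5 seeds ⇔ fewer than 2 successes in the first 5. With X ~ Binomial(5, 0.56), P(Y > 5) = P(X ≤ 1).
  k=0: C(5,0)·0.56^0·0.44^5 = 0.016492
  k=1: C(5,1)·0.56^1·0.44^4 = 0.104947
P(X ≤ 1) = 0.121438

0.1214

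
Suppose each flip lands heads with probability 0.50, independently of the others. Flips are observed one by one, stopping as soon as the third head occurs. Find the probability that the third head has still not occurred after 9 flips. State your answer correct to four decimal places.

0.0898

Needing more than 9 flips ⇔ fewer than 3 successes in the first 9. With X ~ Binomial(9, 0.50), P(Y > 9) = P(X ≤ 2).
  k=0: C(9,0)·0.50^0·0.50^9 = 0.001953
  k=1: C(9,1)·0.50^1·0.50^8 = 0.017578
  k=2: C(9,2)·0.50^2·0.50^7 = 0.070312
P(X ≤ 2) = 0.089844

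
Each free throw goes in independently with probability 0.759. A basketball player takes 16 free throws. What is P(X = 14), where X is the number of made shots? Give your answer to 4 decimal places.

0.1468

X ~ Binomial(n=16, p=0.759).
P(X=14) = C(16,14) · p^14 · (1−p)^2
= 120 · 0.021056 · 0.058081 = 0.146757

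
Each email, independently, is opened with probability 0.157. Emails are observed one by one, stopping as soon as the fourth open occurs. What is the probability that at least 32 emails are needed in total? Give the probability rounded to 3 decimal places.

0.261

Needing more than 31 emails ⇔ fewer than 4 successes in the first 31. With X ~ Binomial(31, 0.157), P(Y > 31) = P(X ≤ 3).
  k=0: C(31,0)·0.157^0·0.843^31 = 0.00502
  k=1: C(31,1)·0.157^1·0.843^30 = 0.02898
  k=2: C(31,2)·0.157^2·0.843^29 = 0.08096
  k=3: C(31,3)·0.157^3·0.843^28 = 0.14575
P(X ≤ 3) = 0.26070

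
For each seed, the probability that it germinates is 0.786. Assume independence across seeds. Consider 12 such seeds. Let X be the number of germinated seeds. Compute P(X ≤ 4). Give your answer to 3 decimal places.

0.001

X ~ Binomial(12, 0.786); P(X ≤ 4) = Σ C(12,k) p^k (1−p)^(12−k) over k:
  k=0: C(12,0)·0.786^0·0.214^12 = 0.00000
  k=1: C(12,1)·0.786^1·0.214^11 = 0.00000
  k=2: C(12,2)·0.786^2·0.214^10 = 0.00001
  k=3: C(12,3)·0.786^3·0.214^9 = 0.00010
  k=4: C(12,4)·0.786^4·0.214^8 = 0.00083
Total = 0.00094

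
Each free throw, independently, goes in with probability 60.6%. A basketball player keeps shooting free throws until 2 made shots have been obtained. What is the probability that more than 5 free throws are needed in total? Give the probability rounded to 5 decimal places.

0.08251

Needing more than 5 free throws ⇔ fewer than 2 successes in the first 5. With X ~ Binomial(5, 0.606), P(Y > 5) = P(X ≤ 1).
  k=0: C(5,0)·0.606^0·0.394^5 = 0.0094947
  k=1: C(5,1)·0.606^1·0.394^4 = 0.0730176
P(X ≤ 1) = 0.0825123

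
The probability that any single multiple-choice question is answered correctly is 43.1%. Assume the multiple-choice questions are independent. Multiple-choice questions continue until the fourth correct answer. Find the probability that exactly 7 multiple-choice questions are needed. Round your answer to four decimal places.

0.1271

Y = trial on which the fourth success occurs; negative binomial, r=4, p=0.431.
P(Y=7) = C(6,3) · p^4 · (1−p)^3
= 20 · 0.034507 · 0.18422 = 0.127138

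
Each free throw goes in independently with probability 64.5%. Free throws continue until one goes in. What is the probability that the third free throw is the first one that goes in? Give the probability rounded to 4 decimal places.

0.0813

Geometric (trials to first success), p = 0.645.
P(Y = 3) = (1−p)^2 · p = 0.12602 · 0.645 = 0.081286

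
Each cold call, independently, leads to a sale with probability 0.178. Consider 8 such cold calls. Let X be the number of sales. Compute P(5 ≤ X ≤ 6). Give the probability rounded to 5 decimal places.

0.00616

X ~ Binomial(8, 0.178); P(5 ≤ X ≤ 6) = Σ C(8,k) p^k (1−p)^(8−k) over k:
  k=5: C(8,5)·0.178^5·0.822^3 = 0.0055578
  k=6: C(8,6)·0.178^6·0.822^2 = 0.0006018
Total = 0.0061596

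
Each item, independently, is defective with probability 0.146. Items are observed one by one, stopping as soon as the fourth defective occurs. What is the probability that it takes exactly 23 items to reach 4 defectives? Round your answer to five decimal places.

0.03488

Y = trial on which the fourth success occurs; negative binomial, r=4, p=0.146.
P(Y=23) = C(22,3) · p^4 · (1−p)^19
= 1540 · 0.00045437 · 0.049854 = 0.0348844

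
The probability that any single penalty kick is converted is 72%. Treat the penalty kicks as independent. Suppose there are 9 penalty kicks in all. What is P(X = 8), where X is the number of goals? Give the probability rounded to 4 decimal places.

0.1820

X ~ Binomial(n=9, p=0.72).
P(X=8) = C(9,8) · p^8 · (1−p)^1
= 9 · 0.07222 · 0.28 = 0.181995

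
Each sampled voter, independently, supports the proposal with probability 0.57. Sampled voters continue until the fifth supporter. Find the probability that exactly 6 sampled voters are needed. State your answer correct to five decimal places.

0.12936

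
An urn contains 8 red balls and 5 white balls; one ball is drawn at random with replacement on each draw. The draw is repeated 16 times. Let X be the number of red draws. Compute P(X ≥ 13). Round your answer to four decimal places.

X ~ Binomial(16, 0.615385); P(X ≥ 13) = Σ C(16,k) p^k (1−p)^(16−k) over k:
  k=13: C(16,13)·0.615385^13·0.384615^3 = 0.057833
  k=14: C(16,14)·0.615385^14·0.384615^2 = 0.019828
  k=15: C(16,15)·0.615385^15·0.384615^1 = 0.004230
  k=16: C(16,16)·0.615385^16·0.384615^0 = 0.000423
Total = 0.082314

0.0823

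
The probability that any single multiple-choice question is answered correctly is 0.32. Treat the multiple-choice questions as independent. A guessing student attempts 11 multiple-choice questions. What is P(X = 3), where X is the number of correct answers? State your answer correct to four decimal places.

X ~ Binomial(n=11, p=0.32).
P(X=3) = C(11,3) · p^3 · (1−p)^8
= 165 · 0.032768 · 0.045716 = 0.247175

0.2472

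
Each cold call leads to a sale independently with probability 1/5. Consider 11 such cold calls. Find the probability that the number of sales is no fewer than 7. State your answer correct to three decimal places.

0.002

X ~ Binomial(11, 0.20); P(X ≥ 7) = Σ C(11,k) p^k (1−p)^(11−k) over k:
  k=7: C(11,7)·0.20^7·0.80^4 = 0.00173
  k=8: C(11,8)·0.20^8·0.80^3 = 0.00022
  k=9: C(11,9)·0.20^9·0.80^2 = 0.00002
  k=10: C(11,10)·0.20^10·0.80^1 = 0.00000
  k=11: C(11,11)·0.20^11·0.80^0 = 0.00000
Total = 0.00197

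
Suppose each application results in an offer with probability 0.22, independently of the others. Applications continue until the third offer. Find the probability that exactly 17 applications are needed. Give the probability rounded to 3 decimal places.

Y = trial on which the third success occurs; negative binomial, r=3, p=0.22.
P(Y=17) = C(16,2) · p^3 · (1−p)^14
= 120 · 0.010648 · 0.030855 = 0.03943

0.039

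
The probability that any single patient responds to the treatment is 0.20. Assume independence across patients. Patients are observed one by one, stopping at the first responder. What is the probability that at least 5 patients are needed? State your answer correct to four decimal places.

Y = number of patients to the first success; geometric, p = 0.20.
P(Y > 4) = P(first 4 all fail) = (1−p)^4 = 0.409600

0.4096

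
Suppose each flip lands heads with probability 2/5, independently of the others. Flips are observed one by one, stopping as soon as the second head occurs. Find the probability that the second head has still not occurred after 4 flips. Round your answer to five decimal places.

0.47520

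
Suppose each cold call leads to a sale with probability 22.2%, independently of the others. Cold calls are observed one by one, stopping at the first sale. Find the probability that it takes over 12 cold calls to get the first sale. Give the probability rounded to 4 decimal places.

0.0492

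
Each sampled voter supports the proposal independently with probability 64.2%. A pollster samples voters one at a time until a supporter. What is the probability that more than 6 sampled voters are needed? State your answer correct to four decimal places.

0.0021

Y = number of sampled voters to the first success; geometric, p = 0.642.
P(Y > 6) = P(first 6 all fail) = (1−p)^6 = 0.002105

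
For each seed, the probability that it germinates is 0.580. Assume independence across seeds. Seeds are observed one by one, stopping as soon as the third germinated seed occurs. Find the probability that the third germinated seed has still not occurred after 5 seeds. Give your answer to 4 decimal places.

Needing more than 5 seeds ⇔ fewer than 3 successes in the first 5. With X ~ Binomial(5, 0.58), P(Y > 5) = P(X ≤ 2).
  k=0: C(5,0)·0.58^0·0.42^5 = 0.013069
  k=1: C(5,1)·0.58^1·0.42^4 = 0.090239
  k=2: C(5,2)·0.58^2·0.42^3 = 0.249232
P(X ≤ 2) = 0.352540

0.3525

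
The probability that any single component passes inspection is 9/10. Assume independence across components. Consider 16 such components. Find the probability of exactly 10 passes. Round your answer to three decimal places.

0.003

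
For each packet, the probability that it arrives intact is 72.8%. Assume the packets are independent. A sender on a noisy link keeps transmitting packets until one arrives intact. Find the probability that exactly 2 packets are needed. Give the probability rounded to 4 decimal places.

0.1980

Geometric (trials to first success), p = 0.728.
P(Y = 2) = (1−p)^1 · p = 0.272 · 0.728 = 0.198016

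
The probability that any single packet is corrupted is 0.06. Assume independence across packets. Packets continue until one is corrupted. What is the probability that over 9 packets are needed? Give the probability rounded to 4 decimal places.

0.5730

Y = number of packets to the first success; geometric, p = 0.06.
P(Y > 9) = P(first 9 all fail) = (1−p)^9 = 0.572995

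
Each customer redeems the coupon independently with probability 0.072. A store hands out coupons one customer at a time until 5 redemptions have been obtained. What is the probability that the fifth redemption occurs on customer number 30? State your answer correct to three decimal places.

Y = trial on which the fifth success occurs; negative binomial, r=5, p=0.072.
P(Y=30) = C(29,4) · p^5 · (1−p)^25
= 23751 · 1.9349e-06 · 0.15442 = 0.00710

0.007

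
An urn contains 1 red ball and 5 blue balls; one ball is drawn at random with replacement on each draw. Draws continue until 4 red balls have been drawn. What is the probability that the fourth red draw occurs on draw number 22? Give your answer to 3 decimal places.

Y = trial on which the fourth success occurs; negative binomial, r=4, p=0.166667.
P(Y=22) = C(21,3) · p^4 · (1−p)^18
= 1330 · 0.0007716 · 0.037561 = 0.03855

0.039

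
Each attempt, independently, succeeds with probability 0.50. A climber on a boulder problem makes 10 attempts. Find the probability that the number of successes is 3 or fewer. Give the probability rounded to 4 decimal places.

0.1719

X ~ Binomial(10, 0.50); P(X ≤ 3) = Σ C(10,k) p^k (1−p)^(10−k) over k:
  k=0: C(10,0)·0.50^0·0.50^10 = 0.000977
  k=1: C(10,1)·0.50^1·0.50^9 = 0.009766
  k=2: C(10,2)·0.50^2·0.50^8 = 0.043945
  k=3: C(10,3)·0.50^3·0.50^7 = 0.117188
Total = 0.171875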